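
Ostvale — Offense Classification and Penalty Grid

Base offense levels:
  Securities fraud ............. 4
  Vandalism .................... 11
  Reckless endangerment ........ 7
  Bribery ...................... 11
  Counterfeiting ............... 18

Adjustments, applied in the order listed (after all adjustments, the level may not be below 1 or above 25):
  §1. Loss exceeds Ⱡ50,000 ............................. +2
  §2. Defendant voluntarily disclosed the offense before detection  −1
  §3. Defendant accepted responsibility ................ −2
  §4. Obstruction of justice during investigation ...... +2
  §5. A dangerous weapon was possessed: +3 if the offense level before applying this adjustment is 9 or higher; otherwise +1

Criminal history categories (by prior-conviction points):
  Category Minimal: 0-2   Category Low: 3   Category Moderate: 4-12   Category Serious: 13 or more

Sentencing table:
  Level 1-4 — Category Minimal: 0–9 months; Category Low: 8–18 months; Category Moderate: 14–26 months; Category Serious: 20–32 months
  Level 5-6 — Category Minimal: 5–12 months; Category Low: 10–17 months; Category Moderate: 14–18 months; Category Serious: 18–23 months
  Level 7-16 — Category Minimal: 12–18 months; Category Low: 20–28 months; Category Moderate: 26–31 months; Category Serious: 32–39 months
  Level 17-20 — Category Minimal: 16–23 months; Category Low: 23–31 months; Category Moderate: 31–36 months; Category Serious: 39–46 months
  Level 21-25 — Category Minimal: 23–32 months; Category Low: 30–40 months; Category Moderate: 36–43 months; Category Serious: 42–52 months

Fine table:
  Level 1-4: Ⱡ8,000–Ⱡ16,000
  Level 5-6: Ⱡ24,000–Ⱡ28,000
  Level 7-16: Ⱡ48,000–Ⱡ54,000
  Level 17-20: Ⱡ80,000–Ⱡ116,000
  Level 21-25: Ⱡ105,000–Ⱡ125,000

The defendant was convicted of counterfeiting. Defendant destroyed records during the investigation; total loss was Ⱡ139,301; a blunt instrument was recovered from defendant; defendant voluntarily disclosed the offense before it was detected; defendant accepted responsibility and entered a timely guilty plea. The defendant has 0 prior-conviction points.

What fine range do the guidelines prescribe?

Ⱡ105,000–Ⱡ125,000

Base offense level for counterfeiting: 18.
§1 applies: 18 + 2 = 20.
§2 applies: 20 − 1 = 19.
§3 applies: 19 − 2 = 17.
§4 applies: 17 + 2 = 19.
§5 applies (level before this adjustment is 19 ≥ 9, so +3): 19 + 3 = 22.
Final offense level: 22.
Level 22 falls in the 21-25 band.
Fine table: Level 21-25 → Ⱡ105,000–Ⱡ125,000.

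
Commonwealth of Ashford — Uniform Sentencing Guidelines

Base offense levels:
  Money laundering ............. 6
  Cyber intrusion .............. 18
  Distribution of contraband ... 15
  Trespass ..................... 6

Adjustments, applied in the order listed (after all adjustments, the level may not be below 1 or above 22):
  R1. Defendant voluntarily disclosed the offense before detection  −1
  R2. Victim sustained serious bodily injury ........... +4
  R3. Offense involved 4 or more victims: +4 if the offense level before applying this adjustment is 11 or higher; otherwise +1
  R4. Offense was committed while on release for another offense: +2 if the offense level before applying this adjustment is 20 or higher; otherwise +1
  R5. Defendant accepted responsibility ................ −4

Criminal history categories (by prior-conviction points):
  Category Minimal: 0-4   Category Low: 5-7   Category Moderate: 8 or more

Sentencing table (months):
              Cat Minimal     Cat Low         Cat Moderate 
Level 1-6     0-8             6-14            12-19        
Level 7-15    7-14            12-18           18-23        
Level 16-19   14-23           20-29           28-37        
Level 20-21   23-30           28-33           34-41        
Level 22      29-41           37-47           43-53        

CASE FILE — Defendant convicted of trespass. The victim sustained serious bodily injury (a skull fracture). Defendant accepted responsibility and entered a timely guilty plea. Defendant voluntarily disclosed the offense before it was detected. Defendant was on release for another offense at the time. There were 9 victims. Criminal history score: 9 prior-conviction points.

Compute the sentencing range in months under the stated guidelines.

18-23 months

Base offense level for trespass: 6.
R1 applies: 6 − 1 = 5.
R2 applies: 5 + 4 = 9.
R3 applies (level before this adjustment is 9 < 11, so +1): 9 + 1 = 10.
R4 applies (level before this adjustment is 10 < 20, so +1): 10 + 1 = 11.
R5 applies: 11 − 4 = 7.
Final offense level: 7.
Criminal history: 9 prior points → Category Moderate (8+).
Level 7 falls in the 7-15 band.
Grid: Level 7-15 × Category Moderate = 18-23 months.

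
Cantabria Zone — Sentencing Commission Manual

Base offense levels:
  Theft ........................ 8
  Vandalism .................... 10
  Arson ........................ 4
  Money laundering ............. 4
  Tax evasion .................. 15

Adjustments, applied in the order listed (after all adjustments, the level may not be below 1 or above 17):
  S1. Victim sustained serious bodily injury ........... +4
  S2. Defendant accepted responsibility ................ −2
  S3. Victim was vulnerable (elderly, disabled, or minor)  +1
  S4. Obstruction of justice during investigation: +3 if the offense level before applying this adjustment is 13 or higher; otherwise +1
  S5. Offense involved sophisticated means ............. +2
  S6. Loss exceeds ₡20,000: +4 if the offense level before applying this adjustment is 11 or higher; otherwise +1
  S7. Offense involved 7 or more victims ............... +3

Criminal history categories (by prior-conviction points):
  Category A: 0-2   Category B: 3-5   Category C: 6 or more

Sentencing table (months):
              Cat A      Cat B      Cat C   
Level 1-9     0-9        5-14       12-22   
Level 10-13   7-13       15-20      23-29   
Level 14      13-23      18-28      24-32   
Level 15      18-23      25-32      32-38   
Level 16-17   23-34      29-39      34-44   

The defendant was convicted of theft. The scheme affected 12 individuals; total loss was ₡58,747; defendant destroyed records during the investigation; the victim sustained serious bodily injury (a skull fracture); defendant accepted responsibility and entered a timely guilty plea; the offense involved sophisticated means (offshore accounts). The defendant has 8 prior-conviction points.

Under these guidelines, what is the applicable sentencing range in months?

34-44 months

Base offense level for theft: 8.
S1 applies: 8 + 4 = 12.
S2 applies: 12 − 2 = 10.
S4 applies (level before this adjustment is 10 < 13, so +1): 10 + 1 = 11.
S5 applies: 11 + 2 = 13.
S6 applies (level before this adjustment is 13 ≥ 11, so +4): 13 + 4 = 17.
S7 applies: 17 + 3 = 20.
Level 20 exceeds the maximum of 17; capped at 17.
Final offense level: 17.
Criminal history: 8 prior points → Category C (6+).
Level 17 falls in the 16-17 band.
Grid: Level 16-17 × Category C = 34-44 months.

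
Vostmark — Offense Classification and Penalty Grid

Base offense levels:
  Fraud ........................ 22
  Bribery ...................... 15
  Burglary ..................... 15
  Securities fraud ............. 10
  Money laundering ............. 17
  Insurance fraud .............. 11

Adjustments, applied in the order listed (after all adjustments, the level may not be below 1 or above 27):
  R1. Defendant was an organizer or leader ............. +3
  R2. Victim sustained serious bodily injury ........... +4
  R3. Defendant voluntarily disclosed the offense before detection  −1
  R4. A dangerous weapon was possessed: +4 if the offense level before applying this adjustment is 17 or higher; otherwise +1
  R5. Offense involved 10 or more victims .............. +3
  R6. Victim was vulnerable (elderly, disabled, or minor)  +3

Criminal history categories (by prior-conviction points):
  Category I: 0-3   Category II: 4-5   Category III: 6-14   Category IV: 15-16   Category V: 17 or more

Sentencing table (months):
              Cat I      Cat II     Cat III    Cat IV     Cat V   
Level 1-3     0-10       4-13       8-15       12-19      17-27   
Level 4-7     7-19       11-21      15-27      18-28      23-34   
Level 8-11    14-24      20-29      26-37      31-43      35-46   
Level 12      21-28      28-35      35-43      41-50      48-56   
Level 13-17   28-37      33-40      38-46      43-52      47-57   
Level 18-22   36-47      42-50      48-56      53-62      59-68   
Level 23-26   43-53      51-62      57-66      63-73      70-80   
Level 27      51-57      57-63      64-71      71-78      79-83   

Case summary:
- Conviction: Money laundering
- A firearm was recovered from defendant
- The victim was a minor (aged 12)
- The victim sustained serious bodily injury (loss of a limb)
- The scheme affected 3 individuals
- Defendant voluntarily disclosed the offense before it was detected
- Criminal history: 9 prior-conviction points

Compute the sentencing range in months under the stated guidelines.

Base offense level for money laundering: 17.
R1 does not apply.
R2 applies: 17 + 4 = 21.
R3 applies: 21 − 1 = 20.
R4 applies (level before this adjustment is 20 ≥ 17, so +4): 20 + 4 = 24.
R5 does not apply.
R6 applies: 24 + 3 = 27.
Final offense level: 27.
Criminal history: 9 prior points → Category III (6-14).
Level 27 falls in the 27 band.
Grid: Level 27 × Category III = 64-71 months.

64-71 months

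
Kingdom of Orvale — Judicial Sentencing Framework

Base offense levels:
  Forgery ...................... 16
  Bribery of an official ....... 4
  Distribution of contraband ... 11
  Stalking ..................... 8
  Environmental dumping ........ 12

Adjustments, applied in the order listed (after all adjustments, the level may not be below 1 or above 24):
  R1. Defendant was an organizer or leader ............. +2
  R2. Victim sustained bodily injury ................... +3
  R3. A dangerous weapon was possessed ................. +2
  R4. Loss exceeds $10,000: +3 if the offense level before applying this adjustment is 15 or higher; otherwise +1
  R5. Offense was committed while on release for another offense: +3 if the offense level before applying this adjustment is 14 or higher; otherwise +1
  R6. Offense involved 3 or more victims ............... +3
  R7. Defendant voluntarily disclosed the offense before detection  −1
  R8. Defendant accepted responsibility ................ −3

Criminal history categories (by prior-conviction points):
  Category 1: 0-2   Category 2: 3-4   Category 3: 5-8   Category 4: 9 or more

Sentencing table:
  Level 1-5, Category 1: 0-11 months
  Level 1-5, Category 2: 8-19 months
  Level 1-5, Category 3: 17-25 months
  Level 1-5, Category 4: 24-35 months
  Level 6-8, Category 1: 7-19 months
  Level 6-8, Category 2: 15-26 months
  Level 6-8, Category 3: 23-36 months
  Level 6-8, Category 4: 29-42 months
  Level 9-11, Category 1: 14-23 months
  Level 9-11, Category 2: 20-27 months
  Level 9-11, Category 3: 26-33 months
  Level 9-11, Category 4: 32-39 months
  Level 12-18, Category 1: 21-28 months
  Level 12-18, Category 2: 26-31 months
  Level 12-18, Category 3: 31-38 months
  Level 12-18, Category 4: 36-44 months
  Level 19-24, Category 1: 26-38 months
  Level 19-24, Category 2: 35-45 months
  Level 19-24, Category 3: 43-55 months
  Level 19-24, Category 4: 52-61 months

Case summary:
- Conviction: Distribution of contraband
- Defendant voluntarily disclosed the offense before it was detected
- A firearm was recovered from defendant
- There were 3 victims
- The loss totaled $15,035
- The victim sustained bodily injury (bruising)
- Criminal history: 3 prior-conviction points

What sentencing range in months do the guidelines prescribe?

35-45 months

Base offense level for distribution of contraband: 11.
R1 does not apply.
R2 applies: 11 + 3 = 14.
R3 applies: 14 + 2 = 16.
R4 applies (level before this adjustment is 16 ≥ 15, so +3): 16 + 3 = 19.
R5 does not apply.
R6 applies: 19 + 3 = 22.
R7 applies: 22 − 1 = 21.
Final offense level: 21.
Criminal history: 3 prior points → Category 2 (3-4).
Level 21 falls in the 19-24 band.
Grid: Level 19-24 × Category 2 = 35-45 months.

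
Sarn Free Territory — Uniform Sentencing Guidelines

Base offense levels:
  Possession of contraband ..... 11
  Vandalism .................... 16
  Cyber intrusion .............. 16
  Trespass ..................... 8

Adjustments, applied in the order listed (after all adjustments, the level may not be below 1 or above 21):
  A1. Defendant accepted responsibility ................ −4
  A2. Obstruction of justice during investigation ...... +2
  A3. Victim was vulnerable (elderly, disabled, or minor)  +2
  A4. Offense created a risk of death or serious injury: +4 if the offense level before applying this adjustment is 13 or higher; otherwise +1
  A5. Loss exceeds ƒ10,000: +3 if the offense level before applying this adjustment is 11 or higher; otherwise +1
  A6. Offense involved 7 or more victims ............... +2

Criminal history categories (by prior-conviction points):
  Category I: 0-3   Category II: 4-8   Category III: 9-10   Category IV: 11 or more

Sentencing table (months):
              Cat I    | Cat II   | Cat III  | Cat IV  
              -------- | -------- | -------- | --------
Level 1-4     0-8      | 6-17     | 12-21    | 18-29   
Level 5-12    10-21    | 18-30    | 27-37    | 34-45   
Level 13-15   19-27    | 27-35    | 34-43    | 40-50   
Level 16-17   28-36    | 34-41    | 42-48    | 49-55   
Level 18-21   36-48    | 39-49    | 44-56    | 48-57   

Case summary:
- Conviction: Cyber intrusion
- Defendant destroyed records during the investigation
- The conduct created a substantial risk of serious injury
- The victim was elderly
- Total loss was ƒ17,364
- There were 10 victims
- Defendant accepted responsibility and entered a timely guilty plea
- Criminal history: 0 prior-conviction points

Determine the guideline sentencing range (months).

36-48 months

Base offense level for cyber intrusion: 16.
A1 applies: 16 − 4 = 12.
A2 applies: 12 + 2 = 14.
A3 applies: 14 + 2 = 16.
A4 applies (level before this adjustment is 16 ≥ 13, so +4): 16 + 4 = 20.
A5 applies (level before this adjustment is 20 ≥ 11, so +3): 20 + 3 = 23.
A6 applies: 23 + 2 = 25.
Level 25 exceeds the maximum of 21; capped at 21.
Final offense level: 21.
Criminal history: 0 prior points → Category I (0-3).
Level 21 falls in the 18-21 band.
Grid: Level 18-21 × Category I = 36-48 months.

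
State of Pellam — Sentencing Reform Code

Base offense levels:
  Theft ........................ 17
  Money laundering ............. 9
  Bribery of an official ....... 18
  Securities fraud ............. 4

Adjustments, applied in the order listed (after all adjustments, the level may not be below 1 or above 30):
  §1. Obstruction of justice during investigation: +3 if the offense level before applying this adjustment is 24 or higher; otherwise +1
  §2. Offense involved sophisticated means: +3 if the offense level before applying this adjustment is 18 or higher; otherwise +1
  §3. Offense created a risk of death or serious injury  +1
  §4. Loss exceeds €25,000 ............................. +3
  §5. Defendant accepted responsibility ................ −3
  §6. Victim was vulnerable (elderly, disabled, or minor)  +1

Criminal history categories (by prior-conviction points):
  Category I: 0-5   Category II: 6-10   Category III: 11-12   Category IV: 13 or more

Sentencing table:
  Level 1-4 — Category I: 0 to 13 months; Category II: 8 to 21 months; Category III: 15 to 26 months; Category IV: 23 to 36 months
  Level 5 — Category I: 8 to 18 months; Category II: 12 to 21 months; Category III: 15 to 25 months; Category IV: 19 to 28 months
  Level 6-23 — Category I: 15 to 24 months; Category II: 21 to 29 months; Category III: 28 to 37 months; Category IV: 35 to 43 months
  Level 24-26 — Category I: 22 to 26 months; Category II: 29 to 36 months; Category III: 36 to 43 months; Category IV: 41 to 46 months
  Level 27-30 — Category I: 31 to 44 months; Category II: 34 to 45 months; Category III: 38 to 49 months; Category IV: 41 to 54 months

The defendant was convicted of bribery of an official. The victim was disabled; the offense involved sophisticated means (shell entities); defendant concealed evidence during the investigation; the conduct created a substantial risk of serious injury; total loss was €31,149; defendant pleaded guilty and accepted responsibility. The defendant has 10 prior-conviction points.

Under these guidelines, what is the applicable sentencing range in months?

Base offense level for bribery of an official: 18.
§1 applies (level before this adjustment is 18 < 24, so +1): 18 + 1 = 19.
§2 applies (level before this adjustment is 19 ≥ 18, so +3): 19 + 3 = 22.
§3 applies: 22 + 1 = 23.
§4 applies: 23 + 3 = 26.
§5 applies: 26 − 3 = 23.
§6 applies: 23 + 1 = 24.
Final offense level: 24.
Criminal history: 10 prior points → Category II (6-10).
Level 24 falls in the 24-26 band.
Grid: Level 24-26 × Category II = 29-36 months.

29-36 months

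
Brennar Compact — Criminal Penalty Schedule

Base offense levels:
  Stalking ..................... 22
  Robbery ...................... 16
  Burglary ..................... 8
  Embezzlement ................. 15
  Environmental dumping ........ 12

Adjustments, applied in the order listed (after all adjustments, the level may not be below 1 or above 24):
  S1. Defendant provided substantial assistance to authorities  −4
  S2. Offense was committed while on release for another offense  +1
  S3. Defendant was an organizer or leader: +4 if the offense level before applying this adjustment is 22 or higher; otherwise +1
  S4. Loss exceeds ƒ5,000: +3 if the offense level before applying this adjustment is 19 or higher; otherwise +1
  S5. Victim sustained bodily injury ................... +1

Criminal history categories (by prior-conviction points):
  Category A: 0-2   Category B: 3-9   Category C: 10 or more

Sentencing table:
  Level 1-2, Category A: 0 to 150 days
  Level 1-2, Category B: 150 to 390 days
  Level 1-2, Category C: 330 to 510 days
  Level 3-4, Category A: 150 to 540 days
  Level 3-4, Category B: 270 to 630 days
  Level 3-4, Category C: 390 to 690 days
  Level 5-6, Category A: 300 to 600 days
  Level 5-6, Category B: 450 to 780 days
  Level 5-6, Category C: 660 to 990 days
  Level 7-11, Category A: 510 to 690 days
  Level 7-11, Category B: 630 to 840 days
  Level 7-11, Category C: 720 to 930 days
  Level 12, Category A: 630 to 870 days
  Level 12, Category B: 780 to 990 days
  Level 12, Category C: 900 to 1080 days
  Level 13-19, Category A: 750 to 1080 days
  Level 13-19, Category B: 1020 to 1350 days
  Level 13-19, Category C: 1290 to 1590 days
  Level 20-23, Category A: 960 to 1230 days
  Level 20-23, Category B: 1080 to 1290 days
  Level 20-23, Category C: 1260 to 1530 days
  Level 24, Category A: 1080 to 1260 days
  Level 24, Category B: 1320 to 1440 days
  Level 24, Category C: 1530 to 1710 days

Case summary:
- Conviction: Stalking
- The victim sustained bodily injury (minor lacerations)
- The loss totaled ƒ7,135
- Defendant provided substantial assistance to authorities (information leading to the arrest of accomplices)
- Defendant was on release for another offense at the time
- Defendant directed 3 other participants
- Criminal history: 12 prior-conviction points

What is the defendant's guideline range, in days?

1530-1710 days

Base offense level for stalking: 22.
S1 applies: 22 − 4 = 18.
S2 applies: 18 + 1 = 19.
S3 applies (level before this adjustment is 19 < 22, so +1): 19 + 1 = 20.
S4 applies (level before this adjustment is 20 ≥ 19, so +3): 20 + 3 = 23.
S5 applies: 23 + 1 = 24.
Final offense level: 24.
Criminal history: 12 prior points → Category C (10+).
Level 24 falls in the 24 band.
Grid: Level 24 × Category C = 1530-1710 days.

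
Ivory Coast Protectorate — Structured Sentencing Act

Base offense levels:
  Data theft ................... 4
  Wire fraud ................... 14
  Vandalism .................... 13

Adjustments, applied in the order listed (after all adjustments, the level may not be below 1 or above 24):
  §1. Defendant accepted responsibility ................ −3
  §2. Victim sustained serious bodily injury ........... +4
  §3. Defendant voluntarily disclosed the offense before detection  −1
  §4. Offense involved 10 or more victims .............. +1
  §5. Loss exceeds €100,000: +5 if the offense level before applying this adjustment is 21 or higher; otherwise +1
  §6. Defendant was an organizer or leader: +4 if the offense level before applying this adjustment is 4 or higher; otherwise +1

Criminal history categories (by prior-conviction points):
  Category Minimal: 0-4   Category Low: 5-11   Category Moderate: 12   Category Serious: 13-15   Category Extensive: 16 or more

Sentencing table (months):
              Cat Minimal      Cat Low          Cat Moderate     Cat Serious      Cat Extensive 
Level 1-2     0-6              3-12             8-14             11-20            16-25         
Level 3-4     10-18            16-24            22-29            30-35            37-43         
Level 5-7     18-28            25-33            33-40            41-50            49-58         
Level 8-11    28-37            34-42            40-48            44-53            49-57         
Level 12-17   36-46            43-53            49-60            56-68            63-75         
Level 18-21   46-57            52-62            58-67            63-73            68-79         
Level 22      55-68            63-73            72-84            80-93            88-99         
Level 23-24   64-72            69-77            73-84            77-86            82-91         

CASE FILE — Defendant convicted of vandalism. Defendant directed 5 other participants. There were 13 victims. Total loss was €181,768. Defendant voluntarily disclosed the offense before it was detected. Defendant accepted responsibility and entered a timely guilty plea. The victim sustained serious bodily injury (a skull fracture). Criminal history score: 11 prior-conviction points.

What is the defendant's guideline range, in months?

Base offense level for vandalism: 13.
§1 applies: 13 − 3 = 10.
§2 applies: 10 + 4 = 14.
§3 applies: 14 − 1 = 13.
§4 applies: 13 + 1 = 14.
§5 applies (level before this adjustment is 14 < 21, so +1): 14 + 1 = 15.
§6 applies (level before this adjustment is 15 ≥ 4, so +4): 15 + 4 = 19.
Final offense level: 19.
Criminal history: 11 prior points → Category Low (5-11).
Level 19 falls in the 18-21 band.
Grid: Level 18-21 × Category Low = 52-62 months.

52-62 months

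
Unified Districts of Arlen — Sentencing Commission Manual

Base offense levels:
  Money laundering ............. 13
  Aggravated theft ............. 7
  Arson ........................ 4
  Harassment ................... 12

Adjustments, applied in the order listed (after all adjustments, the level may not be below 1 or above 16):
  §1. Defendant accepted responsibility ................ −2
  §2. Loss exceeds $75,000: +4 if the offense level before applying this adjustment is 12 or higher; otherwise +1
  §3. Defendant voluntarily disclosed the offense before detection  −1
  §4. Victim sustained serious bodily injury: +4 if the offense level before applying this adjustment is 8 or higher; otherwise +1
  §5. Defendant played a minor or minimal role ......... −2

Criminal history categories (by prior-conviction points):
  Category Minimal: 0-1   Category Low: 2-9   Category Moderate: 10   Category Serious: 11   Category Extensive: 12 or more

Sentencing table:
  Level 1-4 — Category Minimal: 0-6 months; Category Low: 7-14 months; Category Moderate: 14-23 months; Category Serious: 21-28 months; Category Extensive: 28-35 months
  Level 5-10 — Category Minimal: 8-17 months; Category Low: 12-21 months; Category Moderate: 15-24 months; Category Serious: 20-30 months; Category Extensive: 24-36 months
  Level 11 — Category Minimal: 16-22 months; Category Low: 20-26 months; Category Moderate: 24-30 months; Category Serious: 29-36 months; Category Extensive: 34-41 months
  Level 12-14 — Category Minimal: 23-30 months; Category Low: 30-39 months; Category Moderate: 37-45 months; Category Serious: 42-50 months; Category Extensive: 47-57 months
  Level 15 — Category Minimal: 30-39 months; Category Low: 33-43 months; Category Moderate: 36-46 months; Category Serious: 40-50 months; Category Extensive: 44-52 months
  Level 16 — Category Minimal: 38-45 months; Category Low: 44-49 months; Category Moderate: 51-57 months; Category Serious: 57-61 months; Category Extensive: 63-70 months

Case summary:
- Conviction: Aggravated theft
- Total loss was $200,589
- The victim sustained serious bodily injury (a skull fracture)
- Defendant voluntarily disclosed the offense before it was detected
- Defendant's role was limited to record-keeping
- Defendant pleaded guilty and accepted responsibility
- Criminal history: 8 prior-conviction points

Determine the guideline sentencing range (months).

Base offense level for aggravated theft: 7.
§1 applies: 7 − 2 = 5.
§2 applies (level before this adjustment is 5 < 12, so +1): 5 + 1 = 6.
§3 applies: 6 − 1 = 5.
§4 applies (level before this adjustment is 5 < 8, so +1): 5 + 1 = 6.
§5 applies: 6 − 2 = 4.
Final offense level: 4.
Criminal history: 8 prior points → Category Low (2-9).
Level 4 falls in the 1-4 band.
Grid: Level 1-4 × Category Low = 7-14 months.

7-14 months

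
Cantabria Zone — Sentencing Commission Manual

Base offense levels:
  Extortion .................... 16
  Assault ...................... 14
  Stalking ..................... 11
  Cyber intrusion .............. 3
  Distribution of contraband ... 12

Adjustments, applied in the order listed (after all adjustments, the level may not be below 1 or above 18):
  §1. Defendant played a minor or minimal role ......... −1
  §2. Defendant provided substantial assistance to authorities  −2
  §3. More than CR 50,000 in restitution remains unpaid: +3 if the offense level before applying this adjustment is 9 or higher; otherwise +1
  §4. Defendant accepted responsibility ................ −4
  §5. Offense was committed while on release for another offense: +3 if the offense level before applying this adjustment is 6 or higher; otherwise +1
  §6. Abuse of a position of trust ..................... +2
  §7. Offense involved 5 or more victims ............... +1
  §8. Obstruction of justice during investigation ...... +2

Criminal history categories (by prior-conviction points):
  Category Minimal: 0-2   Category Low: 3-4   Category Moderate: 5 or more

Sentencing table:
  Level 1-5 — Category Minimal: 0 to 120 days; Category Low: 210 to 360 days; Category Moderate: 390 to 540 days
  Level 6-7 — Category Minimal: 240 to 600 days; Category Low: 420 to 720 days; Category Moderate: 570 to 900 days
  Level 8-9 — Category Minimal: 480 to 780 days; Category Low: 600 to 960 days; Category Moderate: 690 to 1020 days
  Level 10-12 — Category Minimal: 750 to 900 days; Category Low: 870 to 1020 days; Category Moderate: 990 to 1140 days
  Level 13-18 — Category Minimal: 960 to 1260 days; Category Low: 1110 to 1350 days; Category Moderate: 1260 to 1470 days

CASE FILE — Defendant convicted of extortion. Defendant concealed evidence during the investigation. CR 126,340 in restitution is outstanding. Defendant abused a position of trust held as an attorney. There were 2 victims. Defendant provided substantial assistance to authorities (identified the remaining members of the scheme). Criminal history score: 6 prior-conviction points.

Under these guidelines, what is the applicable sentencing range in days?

Base offense level for extortion: 16.
§1 does not apply.
§2 applies: 16 − 2 = 14.
§3 applies (level before this adjustment is 14 ≥ 9, so +3): 14 + 3 = 17.
§6 applies: 17 + 2 = 19.
§7 does not apply.
§8 applies: 19 + 2 = 21.
Level 21 exceeds the maximum of 18; capped at 18.
Final offense level: 18.
Criminal history: 6 prior points → Category Moderate (5+).
Level 18 falls in the 13-18 band.
Grid: Level 13-18 × Category Moderate = 1260-1470 days.

1260-1470 days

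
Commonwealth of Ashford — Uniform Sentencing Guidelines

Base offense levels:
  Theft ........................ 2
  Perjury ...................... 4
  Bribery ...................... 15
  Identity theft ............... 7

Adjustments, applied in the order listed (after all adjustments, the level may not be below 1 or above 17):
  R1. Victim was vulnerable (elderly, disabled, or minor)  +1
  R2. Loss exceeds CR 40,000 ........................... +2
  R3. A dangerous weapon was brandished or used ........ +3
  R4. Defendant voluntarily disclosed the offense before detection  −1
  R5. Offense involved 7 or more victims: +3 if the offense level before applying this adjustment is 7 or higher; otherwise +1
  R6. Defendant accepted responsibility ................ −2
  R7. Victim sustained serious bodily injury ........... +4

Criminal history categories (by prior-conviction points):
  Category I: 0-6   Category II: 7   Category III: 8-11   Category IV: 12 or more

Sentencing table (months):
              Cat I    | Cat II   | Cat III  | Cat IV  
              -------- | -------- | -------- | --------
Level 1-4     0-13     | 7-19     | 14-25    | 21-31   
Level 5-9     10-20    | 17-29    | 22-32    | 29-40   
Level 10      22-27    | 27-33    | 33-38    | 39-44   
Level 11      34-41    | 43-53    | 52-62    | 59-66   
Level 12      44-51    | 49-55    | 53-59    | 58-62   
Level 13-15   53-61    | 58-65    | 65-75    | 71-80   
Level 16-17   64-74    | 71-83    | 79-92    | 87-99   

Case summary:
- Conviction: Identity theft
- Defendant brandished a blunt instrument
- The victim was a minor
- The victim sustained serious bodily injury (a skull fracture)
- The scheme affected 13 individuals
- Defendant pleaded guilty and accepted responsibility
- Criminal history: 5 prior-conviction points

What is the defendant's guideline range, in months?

Base offense level for identity theft: 7.
R1 applies: 7 + 1 = 8.
R2 does not apply.
R3 applies: 8 + 3 = 11.
R5 applies (level before this adjustment is 11 ≥ 7, so +3): 11 + 3 = 14.
R6 applies: 14 − 2 = 12.
R7 applies: 12 + 4 = 16.
Final offense level: 16.
Criminal history: 5 prior points → Category I (0-6).
Level 16 falls in the 16-17 band.
Grid: Level 16-17 × Category I = 64-74 months.

64-74 months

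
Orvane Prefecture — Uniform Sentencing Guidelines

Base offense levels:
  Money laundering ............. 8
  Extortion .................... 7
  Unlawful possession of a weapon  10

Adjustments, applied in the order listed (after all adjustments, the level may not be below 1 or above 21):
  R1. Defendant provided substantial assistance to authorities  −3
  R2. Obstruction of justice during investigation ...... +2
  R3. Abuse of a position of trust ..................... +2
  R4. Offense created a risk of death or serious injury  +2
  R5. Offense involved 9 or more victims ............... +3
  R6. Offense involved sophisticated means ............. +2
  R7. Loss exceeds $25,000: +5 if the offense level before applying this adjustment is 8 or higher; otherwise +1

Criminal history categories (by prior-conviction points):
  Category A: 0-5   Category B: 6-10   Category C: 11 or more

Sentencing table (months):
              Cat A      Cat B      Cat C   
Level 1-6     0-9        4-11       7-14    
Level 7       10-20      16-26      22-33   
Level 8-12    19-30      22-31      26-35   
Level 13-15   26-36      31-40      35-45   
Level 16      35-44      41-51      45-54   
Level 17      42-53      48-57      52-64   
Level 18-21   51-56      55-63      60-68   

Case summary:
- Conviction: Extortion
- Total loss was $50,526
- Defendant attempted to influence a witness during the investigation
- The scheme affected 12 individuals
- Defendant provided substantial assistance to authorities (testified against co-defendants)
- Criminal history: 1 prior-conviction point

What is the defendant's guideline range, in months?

26-36 months

Base offense level for extortion: 7.
R1 applies: 7 − 3 = 4.
R2 applies: 4 + 2 = 6.
R4 does not apply.
R5 applies: 6 + 3 = 9.
R7 applies (level before this adjustment is 9 ≥ 8, so +5): 9 + 5 = 14.
Final offense level: 14.
Criminal history: 1 prior point → Category A (0-5).
Level 14 falls in the 13-15 band.
Grid: Level 13-15 × Category A = 26-36 months.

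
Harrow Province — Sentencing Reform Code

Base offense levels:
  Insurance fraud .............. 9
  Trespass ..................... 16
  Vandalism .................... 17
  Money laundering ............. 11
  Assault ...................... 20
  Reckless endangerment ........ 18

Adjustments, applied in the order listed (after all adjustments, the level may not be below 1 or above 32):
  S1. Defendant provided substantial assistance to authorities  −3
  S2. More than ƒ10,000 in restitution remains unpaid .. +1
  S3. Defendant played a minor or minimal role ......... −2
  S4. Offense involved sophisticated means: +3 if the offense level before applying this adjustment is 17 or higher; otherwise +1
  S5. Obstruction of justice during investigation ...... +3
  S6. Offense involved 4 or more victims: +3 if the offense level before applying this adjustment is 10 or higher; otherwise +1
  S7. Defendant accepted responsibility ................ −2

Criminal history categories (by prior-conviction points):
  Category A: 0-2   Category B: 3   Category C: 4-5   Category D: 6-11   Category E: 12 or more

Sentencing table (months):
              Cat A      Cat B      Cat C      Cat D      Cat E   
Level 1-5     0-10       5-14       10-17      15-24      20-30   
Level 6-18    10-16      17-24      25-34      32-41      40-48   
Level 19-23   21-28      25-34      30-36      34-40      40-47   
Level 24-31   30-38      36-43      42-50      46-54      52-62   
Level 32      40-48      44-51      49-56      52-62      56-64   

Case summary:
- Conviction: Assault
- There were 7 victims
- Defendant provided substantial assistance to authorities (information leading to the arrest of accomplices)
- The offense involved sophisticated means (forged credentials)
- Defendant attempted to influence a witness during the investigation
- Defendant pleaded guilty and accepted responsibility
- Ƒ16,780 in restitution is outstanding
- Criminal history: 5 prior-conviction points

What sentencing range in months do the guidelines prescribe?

42-50 months

Base offense level for assault: 20.
S1 applies: 20 − 3 = 17.
S2 applies: 17 + 1 = 18.
S3 does not apply.
S4 applies (level before this adjustment is 18 ≥ 17, so +3): 18 + 3 = 21.
S5 applies: 21 + 3 = 24.
S6 applies (level before this adjustment is 24 ≥ 10, so +3): 24 + 3 = 27.
S7 applies: 27 − 2 = 25.
Final offense level: 25.
Criminal history: 5 prior points → Category C (4-5).
Level 25 falls in the 24-31 band.
Grid: Level 24-31 × Category C = 42-50 months.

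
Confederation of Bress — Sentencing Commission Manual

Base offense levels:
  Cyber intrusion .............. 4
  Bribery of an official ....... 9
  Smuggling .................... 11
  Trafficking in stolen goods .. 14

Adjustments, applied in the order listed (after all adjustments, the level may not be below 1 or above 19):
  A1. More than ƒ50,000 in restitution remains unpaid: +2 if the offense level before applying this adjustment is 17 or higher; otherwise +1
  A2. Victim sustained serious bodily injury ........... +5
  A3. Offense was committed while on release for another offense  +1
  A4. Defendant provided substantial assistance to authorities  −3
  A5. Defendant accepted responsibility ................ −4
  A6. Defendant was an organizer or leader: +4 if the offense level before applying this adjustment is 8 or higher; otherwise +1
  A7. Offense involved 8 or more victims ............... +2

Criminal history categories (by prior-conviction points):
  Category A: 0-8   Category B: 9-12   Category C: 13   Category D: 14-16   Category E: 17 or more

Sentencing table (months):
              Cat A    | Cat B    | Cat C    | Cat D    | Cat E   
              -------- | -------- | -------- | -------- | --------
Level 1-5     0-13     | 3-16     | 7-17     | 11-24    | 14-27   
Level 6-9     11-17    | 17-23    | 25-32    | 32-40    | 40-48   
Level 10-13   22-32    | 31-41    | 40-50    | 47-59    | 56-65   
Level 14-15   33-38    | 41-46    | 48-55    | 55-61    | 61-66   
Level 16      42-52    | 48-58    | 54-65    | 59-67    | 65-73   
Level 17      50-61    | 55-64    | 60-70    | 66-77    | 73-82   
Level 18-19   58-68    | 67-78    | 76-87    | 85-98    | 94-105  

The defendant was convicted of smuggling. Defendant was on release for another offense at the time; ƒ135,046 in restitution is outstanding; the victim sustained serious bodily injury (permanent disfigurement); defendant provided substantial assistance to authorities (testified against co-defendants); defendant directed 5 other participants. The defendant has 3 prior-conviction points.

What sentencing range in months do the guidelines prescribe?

58-68 months

Base offense level for smuggling: 11.
A1 applies (level before this adjustment is 11 < 17, so +1): 11 + 1 = 12.
A2 applies: 12 + 5 = 17.
A3 applies: 17 + 1 = 18.
A4 applies: 18 − 3 = 15.
A5 does not apply.
A6 applies (level before this adjustment is 15 ≥ 8, so +4): 15 + 4 = 19.
A7 does not apply.
Final offense level: 19.
Criminal history: 3 prior points → Category A (0-8).
Level 19 falls in the 18-19 band.
Grid: Level 18-19 × Category A = 58-68 months.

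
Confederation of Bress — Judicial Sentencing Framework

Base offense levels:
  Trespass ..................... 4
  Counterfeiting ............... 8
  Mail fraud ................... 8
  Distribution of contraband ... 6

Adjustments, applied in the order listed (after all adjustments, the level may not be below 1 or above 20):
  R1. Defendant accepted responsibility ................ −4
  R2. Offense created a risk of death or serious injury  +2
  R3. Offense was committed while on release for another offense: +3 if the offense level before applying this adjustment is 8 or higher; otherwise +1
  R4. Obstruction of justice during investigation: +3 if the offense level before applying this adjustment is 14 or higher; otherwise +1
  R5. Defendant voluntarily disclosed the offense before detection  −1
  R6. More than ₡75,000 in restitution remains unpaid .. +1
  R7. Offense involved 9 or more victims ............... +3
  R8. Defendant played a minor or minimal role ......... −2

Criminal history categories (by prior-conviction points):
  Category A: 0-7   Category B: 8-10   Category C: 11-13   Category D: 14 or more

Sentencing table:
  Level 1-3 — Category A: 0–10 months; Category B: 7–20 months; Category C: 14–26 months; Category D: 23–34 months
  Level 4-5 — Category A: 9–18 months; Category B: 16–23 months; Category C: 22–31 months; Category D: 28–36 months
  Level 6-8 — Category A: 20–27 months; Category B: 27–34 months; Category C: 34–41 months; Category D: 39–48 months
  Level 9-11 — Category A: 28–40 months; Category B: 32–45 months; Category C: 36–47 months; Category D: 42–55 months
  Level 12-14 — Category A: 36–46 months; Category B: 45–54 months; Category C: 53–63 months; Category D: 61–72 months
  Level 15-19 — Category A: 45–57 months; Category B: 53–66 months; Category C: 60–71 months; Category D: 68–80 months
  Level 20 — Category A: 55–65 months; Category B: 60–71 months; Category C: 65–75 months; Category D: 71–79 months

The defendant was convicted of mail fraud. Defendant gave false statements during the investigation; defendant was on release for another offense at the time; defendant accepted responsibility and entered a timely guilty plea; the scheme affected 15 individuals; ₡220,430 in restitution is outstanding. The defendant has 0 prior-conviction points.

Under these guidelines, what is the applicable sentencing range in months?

28-40 months

Base offense level for mail fraud: 8.
R1 applies: 8 − 4 = 4.
R2 does not apply.
R3 applies (level before this adjustment is 4 < 8, so +1): 4 + 1 = 5.
R4 applies (level before this adjustment is 5 < 14, so +1): 5 + 1 = 6.
R5 does not apply.
R6 applies: 6 + 1 = 7.
R7 applies: 7 + 3 = 10.
R8 does not apply.
Final offense level: 10.
Criminal history: 0 prior points → Category A (0-7).
Level 10 falls in the 9-11 band.
Grid: Level 9-11 × Category A = 28-40 months.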